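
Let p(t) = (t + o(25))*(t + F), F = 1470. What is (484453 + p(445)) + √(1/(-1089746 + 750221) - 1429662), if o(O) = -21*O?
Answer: 331253 + I*√732477639741459/22635 ≈ 3.3125e+5 + 1195.7*I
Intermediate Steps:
p(t) = (-525 + t)*(1470 + t) (p(t) = (t - 21*25)*(t + 1470) = (t - 525)*(1470 + t) = (-525 + t)*(1470 + t))
(484453 + p(445)) + √(1/(-1089746 + 750221) - 1429662) = (484453 + (-771750 + 445² + 945*445)) + √(1/(-1089746 + 750221) - 1429662) = (484453 + (-771750 + 198025 + 420525)) + √(1/(-339525) - 1429662) = (484453 - 153200) + √(-1/339525 - 1429662) = 331253 + √(-485405990551/339525) = 331253 + I*√732477639741459/22635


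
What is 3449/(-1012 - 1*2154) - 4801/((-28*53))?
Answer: 5040825/2349172 ≈ 2.1458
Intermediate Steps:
3449/(-1012 - 1*2154) - 4801/((-28*53)) = 3449/(-1012 - 2154) - 4801/(-1484) = 3449/(-3166) - 4801*(-1/1484) = 3449*(-1/3166) + 4801/1484 = -3449/3166 + 4801/1484 = 5040825/2349172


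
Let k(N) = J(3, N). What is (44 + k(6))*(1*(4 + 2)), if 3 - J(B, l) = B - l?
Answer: 300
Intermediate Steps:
J(B, l) = 3 + l - B (J(B, l) = 3 - (B - l) = 3 + (l - B) = 3 + l - B)
k(N) = N (k(N) = 3 + N - 1*3 = 3 + N - 3 = N)
(44 + k(6))*(1*(4 + 2)) = (44 + 6)*(1*(4 + 2)) = 50*(1*6) = 50*6 = 300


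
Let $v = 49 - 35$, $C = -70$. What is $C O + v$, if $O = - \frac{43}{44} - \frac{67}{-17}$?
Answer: $- \frac{72359}{374} \approx -193.47$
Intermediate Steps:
$v = 14$
$O = \frac{2217}{748}$ ($O = \left(-43\right) \frac{1}{44} - - \frac{67}{17} = - \frac{43}{44} + \frac{67}{17} = \frac{2217}{748} \approx 2.9639$)
$C O + v = \left(-70\right) \frac{2217}{748} + 14 = - \frac{77595}{374} + 14 = - \frac{72359}{374}$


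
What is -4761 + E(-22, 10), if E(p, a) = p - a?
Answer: -4793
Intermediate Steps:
-4761 + E(-22, 10) = -4761 + (-22 - 1*10) = -4761 + (-22 - 10) = -4761 - 32 = -4793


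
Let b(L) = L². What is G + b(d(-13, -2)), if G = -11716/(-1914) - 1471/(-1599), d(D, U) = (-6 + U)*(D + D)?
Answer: 761094343/17589 ≈ 43271.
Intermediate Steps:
d(D, U) = 2*D*(-6 + U) (d(D, U) = (-6 + U)*(2*D) = 2*D*(-6 + U))
G = 123847/17589 (G = -11716*(-1/1914) - 1471*(-1/1599) = 202/33 + 1471/1599 = 123847/17589 ≈ 7.0412)
G + b(d(-13, -2)) = 123847/17589 + (2*(-13)*(-6 - 2))² = 123847/17589 + (2*(-13)*(-8))² = 123847/17589 + 208² = 123847/17589 + 43264 = 761094343/17589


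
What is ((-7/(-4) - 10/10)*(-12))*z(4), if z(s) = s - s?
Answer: 0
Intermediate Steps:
z(s) = 0
((-7/(-4) - 10/10)*(-12))*z(4) = ((-7/(-4) - 10/10)*(-12))*0 = ((-7*(-¼) - 10*⅒)*(-12))*0 = ((7/4 - 1)*(-12))*0 = ((¾)*(-12))*0 = -9*0 = 0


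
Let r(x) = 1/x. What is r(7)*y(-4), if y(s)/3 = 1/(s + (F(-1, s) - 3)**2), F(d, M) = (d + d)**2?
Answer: -1/7 ≈ -0.14286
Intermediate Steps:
F(d, M) = 4*d**2 (F(d, M) = (2*d)**2 = 4*d**2)
y(s) = 3/(1 + s) (y(s) = 3/(s + (4*(-1)**2 - 3)**2) = 3/(s + (4*1 - 3)**2) = 3/(s + (4 - 3)**2) = 3/(s + 1**2) = 3/(s + 1) = 3/(1 + s))
r(7)*y(-4) = (3/(1 - 4))/7 = (3/(-3))/7 = (3*(-1/3))/7 = (1/7)*(-1) = -1/7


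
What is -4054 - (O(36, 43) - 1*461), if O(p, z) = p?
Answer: -3629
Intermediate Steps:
-4054 - (O(36, 43) - 1*461) = -4054 - (36 - 1*461) = -4054 - (36 - 461) = -4054 - 1*(-425) = -4054 + 425 = -3629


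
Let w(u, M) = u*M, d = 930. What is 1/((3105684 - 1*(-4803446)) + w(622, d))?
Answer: 1/8487590 ≈ 1.1782e-7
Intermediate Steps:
w(u, M) = M*u
1/((3105684 - 1*(-4803446)) + w(622, d)) = 1/((3105684 - 1*(-4803446)) + 930*622) = 1/((3105684 + 4803446) + 578460) = 1/(7909130 + 578460) = 1/8487590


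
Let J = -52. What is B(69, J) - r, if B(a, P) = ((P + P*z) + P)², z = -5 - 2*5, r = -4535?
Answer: 461511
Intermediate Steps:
z = -15 (z = -5 - 10 = -15)
B(a, P) = 169*P² (B(a, P) = ((P + P*(-15)) + P)² = ((P - 15*P) + P)² = (-14*P + P)² = (-13*P)² = 169*P²)
B(69, J) - r = 169*(-52)² - 1*(-4535) = 169*2704 + 4535 = 456976 + 4535 = 461511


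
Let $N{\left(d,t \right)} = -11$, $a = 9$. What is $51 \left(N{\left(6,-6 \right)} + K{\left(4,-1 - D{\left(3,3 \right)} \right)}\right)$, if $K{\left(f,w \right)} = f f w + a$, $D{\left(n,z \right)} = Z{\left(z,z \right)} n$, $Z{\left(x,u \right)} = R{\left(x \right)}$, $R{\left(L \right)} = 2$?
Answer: $-5814$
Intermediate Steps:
$Z{\left(x,u \right)} = 2$
$D{\left(n,z \right)} = 2 n$
$K{\left(f,w \right)} = 9 + w f^{2}$ ($K{\left(f,w \right)} = f f w + 9 = f^{2} w + 9 = w f^{2} + 9 = 9 + w f^{2}$)
$51 \left(N{\left(6,-6 \right)} + K{\left(4,-1 - D{\left(3,3 \right)} \right)}\right) = 51 \left(-11 + \left(9 + \left(-1 - 2 \cdot 3\right) 4^{2}\right)\right) = 51 \left(-11 + \left(9 + \left(-1 - 6\right) 16\right)\right) = 51 \left(-11 + \left(9 - 112\right)\right) = 51 \left(-11 - 103\right) = 51 \left(-114\right) = -5814$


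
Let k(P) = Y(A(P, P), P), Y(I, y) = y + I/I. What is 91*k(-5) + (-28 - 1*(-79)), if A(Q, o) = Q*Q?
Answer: -313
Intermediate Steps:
A(Q, o) = Q²
Y(I, y) = 1 + y (Y(I, y) = y + 1 = 1 + y)
k(P) = 1 + P
91*k(-5) + (-28 - 1*(-79)) = 91*(1 - 5) + (-28 - 1*(-79)) = 91*(-4) + (-28 + 79) = -364 + 51 = -313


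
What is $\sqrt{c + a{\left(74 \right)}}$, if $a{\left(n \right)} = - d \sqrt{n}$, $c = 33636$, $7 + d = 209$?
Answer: $\sqrt{33636 - 202 \sqrt{74}} \approx 178.6$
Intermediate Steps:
$d = 202$ ($d = -7 + 209 = 202$)
$a{\left(n \right)} = - 202 \sqrt{n}$ ($a{\left(n \right)} = \left(-1\right) 202 \sqrt{n} = - 202 \sqrt{n}$)
$\sqrt{c + a{\left(74 \right)}} = \sqrt{33636 - 202 \sqrt{74}}$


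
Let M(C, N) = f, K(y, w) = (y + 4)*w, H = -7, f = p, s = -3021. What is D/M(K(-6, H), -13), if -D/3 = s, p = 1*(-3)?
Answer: -3021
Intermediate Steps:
p = -3
f = -3
D = 9063 (D = -3*(-3021) = 9063)
K(y, w) = w*(4 + y) (K(y, w) = (4 + y)*w = w*(4 + y))
M(C, N) = -3
D/M(K(-6, H), -13) = 9063/(-3) = 9063*(-⅓) = -3021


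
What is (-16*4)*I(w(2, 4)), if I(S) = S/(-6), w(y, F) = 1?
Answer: 32/3 ≈ 10.667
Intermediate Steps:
I(S) = -S/6 (I(S) = S*(-1/6) = -S/6)
(-16*4)*I(w(2, 4)) = (-16*4)*(-1/6*1) = -64*(-1/6) = 32/3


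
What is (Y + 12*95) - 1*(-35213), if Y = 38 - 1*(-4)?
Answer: 36395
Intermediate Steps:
Y = 42 (Y = 38 + 4 = 42)
(Y + 12*95) - 1*(-35213) = (42 + 12*95) - 1*(-35213) = (42 + 1140) + 35213 = 1182 + 35213 = 36395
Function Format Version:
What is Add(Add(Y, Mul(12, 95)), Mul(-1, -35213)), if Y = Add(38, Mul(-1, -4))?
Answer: 36395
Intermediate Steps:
Y = 42 (Y = Add(38, 4) = 42)
Add(Add(Y, Mul(12, 95)), Mul(-1, -35213)) = Add(Add(42, Mul(12, 95)), Mul(-1, -35213)) = Add(Add(42, 1140), 35213) = Add(1182, 35213) = 36395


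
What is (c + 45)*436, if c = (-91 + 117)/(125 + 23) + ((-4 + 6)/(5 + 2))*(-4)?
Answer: 4972362/259 ≈ 19198.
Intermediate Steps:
c = -501/518 (c = 26/148 + (2/7)*(-4) = 26*(1/148) + (2*(⅐))*(-4) = 13/74 + (2/7)*(-4) = 13/74 - 8/7 = -501/518 ≈ -0.96718)
(c + 45)*436 = (-501/518 + 45)*436 = (22809/518)*436 = 4972362/259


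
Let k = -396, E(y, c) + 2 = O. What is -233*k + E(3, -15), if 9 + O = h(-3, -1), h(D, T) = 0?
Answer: 92257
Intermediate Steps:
O = -9 (O = -9 + 0 = -9)
E(y, c) = -11 (E(y, c) = -2 - 9 = -11)
-233*k + E(3, -15) = -233*(-396) - 11 = 92268 - 11 = 92257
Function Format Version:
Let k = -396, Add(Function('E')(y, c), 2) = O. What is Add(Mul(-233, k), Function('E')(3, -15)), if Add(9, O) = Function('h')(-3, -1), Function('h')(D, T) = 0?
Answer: 92257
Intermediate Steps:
O = -9 (O = Add(-9, 0) = -9)
Function('E')(y, c) = -11 (Function('E')(y, c) = Add(-2, -9) = -11)
Add(Mul(-233, k), Function('E')(3, -15)) = Add(Mul(-233, -396), -11) = Add(92268, -11) = 92257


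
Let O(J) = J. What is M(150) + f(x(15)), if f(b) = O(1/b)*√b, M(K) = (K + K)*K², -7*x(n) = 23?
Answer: 6750000 - I*√161/23 ≈ 6.75e+6 - 0.55168*I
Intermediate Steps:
x(n) = -23/7 (x(n) = -⅐*23 = -23/7)
M(K) = 2*K³ (M(K) = (2*K)*K² = 2*K³)
f(b) = b^(-½) (f(b) = √b/b = b^(-½))
M(150) + f(x(15)) = 2*150³ + (-23/7)^(-½) = 2*3375000 - I*√161/23 = 6750000 - I*√161/23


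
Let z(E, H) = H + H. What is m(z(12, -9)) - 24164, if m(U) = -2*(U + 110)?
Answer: -24348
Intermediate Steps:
z(E, H) = 2*H
m(U) = -220 - 2*U (m(U) = -2*(110 + U) = -220 - 2*U)
m(z(12, -9)) - 24164 = (-220 - 4*(-9)) - 24164 = (-220 - 2*(-18)) - 24164 = (-220 + 36) - 24164 = -184 - 24164 = -24348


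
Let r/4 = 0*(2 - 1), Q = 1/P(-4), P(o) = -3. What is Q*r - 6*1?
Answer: -6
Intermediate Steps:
Q = -⅓ (Q = 1/(-3) = -⅓ ≈ -0.33333)
r = 0 (r = 4*(0*(2 - 1)) = 4*(0*1) = 4*0 = 0)
Q*r - 6*1 = -⅓*0 - 6*1 = 0 - 6 = -6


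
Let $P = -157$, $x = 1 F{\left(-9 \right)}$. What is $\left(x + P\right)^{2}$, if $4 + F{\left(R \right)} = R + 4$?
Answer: $27556$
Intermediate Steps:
$F{\left(R \right)} = R$ ($F{\left(R \right)} = -4 + \left(R + 4\right) = -4 + \left(4 + R\right) = R$)
$x = -9$ ($x = 1 \left(-9\right) = -9$)
$\left(x + P\right)^{2} = \left(-9 - 157\right)^{2} = \left(-166\right)^{2} = 27556$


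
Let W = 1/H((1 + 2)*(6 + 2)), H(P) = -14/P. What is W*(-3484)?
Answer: 41808/7 ≈ 5972.6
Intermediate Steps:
W = -12/7 (W = 1/(-14*1/((1 + 2)*(6 + 2))) = 1/(-14/(3*8)) = 1/(-14/24) = 1/(-14*1/24) = 1/(-7/12) = -12/7 ≈ -1.7143)
W*(-3484) = -12/7*(-3484) = 41808/7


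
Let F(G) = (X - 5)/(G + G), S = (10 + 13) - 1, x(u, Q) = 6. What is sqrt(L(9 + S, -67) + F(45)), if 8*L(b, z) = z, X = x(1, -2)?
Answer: I*sqrt(30110)/60 ≈ 2.892*I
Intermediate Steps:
S = 22 (S = 23 - 1 = 22)
X = 6
L(b, z) = z/8
F(G) = 1/(2*G) (F(G) = (6 - 5)/(G + G) = 1/(2*G))
sqrt(L(9 + S, -67) + F(45)) = sqrt((1/8)*(-67) + (1/2)/45) = sqrt(-67/8 + (1/2)*(1/45)) = sqrt(-67/8 + 1/90) = sqrt(-3011/360) = I*sqrt(30110)/60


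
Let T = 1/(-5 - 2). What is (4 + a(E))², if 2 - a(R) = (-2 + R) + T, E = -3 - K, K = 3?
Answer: 9801/49 ≈ 200.02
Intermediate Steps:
T = -⅐ (T = 1/(-7) = -⅐ ≈ -0.14286)
E = -6 (E = -3 - 1*3 = -3 - 3 = -6)
a(R) = 29/7 - R (a(R) = 2 - ((-2 + R) - ⅐) = 2 - (-15/7 + R) = 2 + (15/7 - R) = 29/7 - R)
(4 + a(E))² = (4 + (29/7 - 1*(-6)))² = (4 + (29/7 + 6))² = (4 + 71/7)² = (99/7)² = 9801/49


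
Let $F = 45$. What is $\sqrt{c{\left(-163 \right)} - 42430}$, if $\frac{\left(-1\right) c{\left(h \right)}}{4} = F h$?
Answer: $i \sqrt{13090} \approx 114.41 i$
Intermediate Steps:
$c{\left(h \right)} = - 180 h$ ($c{\left(h \right)} = - 4 \cdot 45 h = - 180 h$)
$\sqrt{c{\left(-163 \right)} - 42430} = \sqrt{\left(-180\right) \left(-163\right) - 42430} = \sqrt{29340 - 42430} = \sqrt{-13090} = i \sqrt{13090}$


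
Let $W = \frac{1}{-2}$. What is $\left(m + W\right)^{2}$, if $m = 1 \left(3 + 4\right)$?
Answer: $\frac{169}{4} \approx 42.25$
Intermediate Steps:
$W = - \frac{1}{2} \approx -0.5$
$m = 7$ ($m = 1 \cdot 7 = 7$)
$\left(m + W\right)^{2} = \left(7 - \frac{1}{2}\right)^{2} = \left(\frac{13}{2}\right)^{2} = \frac{169}{4}$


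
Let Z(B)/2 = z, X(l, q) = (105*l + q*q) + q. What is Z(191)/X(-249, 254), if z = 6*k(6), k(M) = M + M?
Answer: 48/12875 ≈ 0.0037282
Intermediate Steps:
k(M) = 2*M
z = 72 (z = 6*(2*6) = 6*12 = 72)
X(l, q) = q + q² + 105*l (X(l, q) = (105*l + q²) + q = (q² + 105*l) + q = q + q² + 105*l)
Z(B) = 144 (Z(B) = 2*72 = 144)
Z(191)/X(-249, 254) = 144/(254 + 254² + 105*(-249)) = 144/(254 + 64516 - 26145) = 144/38625 = 144*(1/38625) = 48/12875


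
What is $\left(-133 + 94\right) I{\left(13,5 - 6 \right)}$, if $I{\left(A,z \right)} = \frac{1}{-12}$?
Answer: $\frac{13}{4} \approx 3.25$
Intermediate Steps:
$I{\left(A,z \right)} = - \frac{1}{12}$
$\left(-133 + 94\right) I{\left(13,5 - 6 \right)} = \left(-133 + 94\right) \left(- \frac{1}{12}\right) = \left(-39\right) \left(- \frac{1}{12}\right) = \frac{13}{4}$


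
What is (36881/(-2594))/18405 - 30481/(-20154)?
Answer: 121208164708/80183646315 ≈ 1.5116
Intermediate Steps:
(36881/(-2594))/18405 - 30481/(-20154) = (36881*(-1/2594))*(1/18405) - 30481*(-1/20154) = -36881/2594*1/18405 + 30481/20154 = -36881/47742570 + 30481/20154 = 121208164708/80183646315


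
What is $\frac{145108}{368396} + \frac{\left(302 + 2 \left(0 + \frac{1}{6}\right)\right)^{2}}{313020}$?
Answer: $\frac{177963989111}{259459460820} \approx 0.6859$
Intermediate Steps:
$\frac{145108}{368396} + \frac{\left(302 + 2 \left(0 + \frac{1}{6}\right)\right)^{2}}{313020} = 145108 \cdot \frac{1}{368396} + \left(302 + 2 \left(0 + \frac{1}{6}\right)\right)^{2} \cdot \frac{1}{313020} = \frac{36277}{92099} + \left(302 + 2 \cdot \frac{1}{6}\right)^{2} \cdot \frac{1}{313020} = \frac{36277}{92099} + \left(302 + \frac{1}{3}\right)^{2} \cdot \frac{1}{313020} = \frac{36277}{92099} + \left(\frac{907}{3}\right)^{2} \cdot \frac{1}{313020} = \frac{36277}{92099} + \frac{822649}{9} \cdot \frac{1}{313020} = \frac{36277}{92099} + \frac{822649}{2817180} = \frac{177963989111}{259459460820}$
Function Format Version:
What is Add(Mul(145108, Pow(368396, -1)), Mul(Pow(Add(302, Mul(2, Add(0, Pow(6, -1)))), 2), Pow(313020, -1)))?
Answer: Rational(177963989111, 259459460820) ≈ 0.68590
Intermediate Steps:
Add(Mul(145108, Pow(368396, -1)), Mul(Pow(Add(302, Mul(2, Add(0, Pow(6, -1)))), 2), Pow(313020, -1))) = Add(Mul(145108, Rational(1, 368396)), Mul(Pow(Add(302, Mul(2, Add(0, Rational(1, 6)))), 2), Rational(1, 313020))) = Add(Rational(36277, 92099), Mul(Pow(Add(302, Mul(2, Rational(1, 6))), 2), Rational(1, 313020))) = Add(Rational(36277, 92099), Mul(Pow(Add(302, Rational(1, 3)), 2), Rational(1, 313020))) = Add(Rational(36277, 92099), Mul(Pow(Rational(907, 3), 2), Rational(1, 313020))) = Add(Rational(36277, 92099), Mul(Rational(822649, 9), Rational(1, 313020))) = Add(Rational(36277, 92099), Rational(822649, 2817180)) = Rational(177963989111, 259459460820)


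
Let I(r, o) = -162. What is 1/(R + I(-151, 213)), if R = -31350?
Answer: -1/31512 ≈ -3.1734e-5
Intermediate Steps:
1/(R + I(-151, 213)) = 1/(-31350 - 162) = 1/(-31512) = -1/31512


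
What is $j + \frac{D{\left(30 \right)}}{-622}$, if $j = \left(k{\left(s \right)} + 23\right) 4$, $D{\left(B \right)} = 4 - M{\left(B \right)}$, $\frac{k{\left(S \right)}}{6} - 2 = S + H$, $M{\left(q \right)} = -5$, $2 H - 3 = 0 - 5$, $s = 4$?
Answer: $\frac{131855}{622} \approx 211.99$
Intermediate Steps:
$H = -1$ ($H = \frac{3}{2} + \frac{0 - 5}{2} = \frac{3}{2} + \frac{1}{2} \left(-5\right) = \frac{3}{2} - \frac{5}{2} = -1$)
$k{\left(S \right)} = 6 + 6 S$ ($k{\left(S \right)} = 12 + 6 \left(S - 1\right) = 12 + 6 \left(-1 + S\right) = 12 + \left(-6 + 6 S\right) = 6 + 6 S$)
$D{\left(B \right)} = 9$ ($D{\left(B \right)} = 4 - -5 = 4 + 5 = 9$)
$j = 212$ ($j = \left(\left(6 + 6 \cdot 4\right) + 23\right) 4 = \left(\left(6 + 24\right) + 23\right) 4 = \left(30 + 23\right) 4 = 53 \cdot 4 = 212$)
$j + \frac{D{\left(30 \right)}}{-622} = 212 + \frac{9}{-622} = 212 + 9 \left(- \frac{1}{622}\right) = 212 - \frac{9}{622} = \frac{131855}{622}$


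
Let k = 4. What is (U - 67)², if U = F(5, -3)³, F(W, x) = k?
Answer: 9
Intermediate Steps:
F(W, x) = 4
U = 64 (U = 4³ = 64)
(U - 67)² = (64 - 67)² = (-3)² = 9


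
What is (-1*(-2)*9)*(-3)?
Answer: -54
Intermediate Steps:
(-1*(-2)*9)*(-3) = (2*9)*(-3) = 18*(-3) = -54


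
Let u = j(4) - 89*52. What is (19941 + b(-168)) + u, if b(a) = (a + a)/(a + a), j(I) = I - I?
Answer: 15314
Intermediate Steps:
j(I) = 0
b(a) = 1 (b(a) = (2*a)/((2*a)) = (2*a)*(1/(2*a)) = 1)
u = -4628 (u = 0 - 89*52 = 0 - 4628 = -4628)
(19941 + b(-168)) + u = (19941 + 1) - 4628 = 19942 - 4628 = 15314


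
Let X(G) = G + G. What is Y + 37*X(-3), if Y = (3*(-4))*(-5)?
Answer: -162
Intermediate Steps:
X(G) = 2*G
Y = 60 (Y = -12*(-5) = 60)
Y + 37*X(-3) = 60 + 37*(2*(-3)) = 60 + 37*(-6) = 60 - 222 = -162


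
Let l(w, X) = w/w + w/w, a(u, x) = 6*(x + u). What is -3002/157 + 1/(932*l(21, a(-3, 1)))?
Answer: -5595571/292648 ≈ -19.120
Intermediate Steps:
a(u, x) = 6*u + 6*x (a(u, x) = 6*(u + x) = 6*u + 6*x)
l(w, X) = 2 (l(w, X) = 1 + 1 = 2)
-3002/157 + 1/(932*l(21, a(-3, 1))) = -3002/157 + 1/(932*2) = -3002*1/157 + (1/932)*(½) = -3002/157 + 1/1864 = -5595571/292648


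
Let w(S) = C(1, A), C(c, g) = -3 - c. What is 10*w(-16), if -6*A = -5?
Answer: -40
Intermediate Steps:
A = ⅚ (A = -⅙*(-5) = ⅚ ≈ 0.83333)
w(S) = -4 (w(S) = -3 - 1*1 = -3 - 1 = -4)
10*w(-16) = 10*(-4) = -40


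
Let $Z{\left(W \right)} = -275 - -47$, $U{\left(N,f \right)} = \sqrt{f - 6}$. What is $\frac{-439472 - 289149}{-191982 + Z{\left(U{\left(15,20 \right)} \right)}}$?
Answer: $\frac{728621}{192210} \approx 3.7908$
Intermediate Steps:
$U{\left(N,f \right)} = \sqrt{-6 + f}$
$Z{\left(W \right)} = -228$ ($Z{\left(W \right)} = -275 + 47 = -228$)
$\frac{-439472 - 289149}{-191982 + Z{\left(U{\left(15,20 \right)} \right)}} = \frac{-439472 - 289149}{-191982 - 228} = - \frac{728621}{-192210} = \left(-728621\right) \left(- \frac{1}{192210}\right) = \frac{728621}{192210}$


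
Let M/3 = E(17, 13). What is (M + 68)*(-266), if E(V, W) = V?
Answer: -31654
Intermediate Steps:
M = 51 (M = 3*17 = 51)
(M + 68)*(-266) = (51 + 68)*(-266) = 119*(-266) = -31654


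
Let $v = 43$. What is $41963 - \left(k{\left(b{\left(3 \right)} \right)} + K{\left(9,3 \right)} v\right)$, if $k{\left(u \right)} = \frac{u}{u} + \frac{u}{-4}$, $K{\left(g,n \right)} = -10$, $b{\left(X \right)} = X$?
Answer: $\frac{169571}{4} \approx 42393.0$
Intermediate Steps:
$k{\left(u \right)} = 1 - \frac{u}{4}$ ($k{\left(u \right)} = 1 + u \left(- \frac{1}{4}\right) = 1 - \frac{u}{4}$)
$41963 - \left(k{\left(b{\left(3 \right)} \right)} + K{\left(9,3 \right)} v\right) = 41963 - \left(\left(1 - \frac{3}{4}\right) - 430\right) = 41963 - \left(\frac{1}{4} - 430\right) = 41963 - - \frac{1719}{4} = 41963 + \frac{1719}{4} = \frac{169571}{4}$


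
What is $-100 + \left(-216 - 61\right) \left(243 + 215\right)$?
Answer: $-126966$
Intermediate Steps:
$-100 + \left(-216 - 61\right) \left(243 + 215\right) = -100 - 126866 = -126966$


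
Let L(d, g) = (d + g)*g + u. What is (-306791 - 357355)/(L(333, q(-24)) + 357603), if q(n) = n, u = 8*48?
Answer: -221382/116857 ≈ -1.8945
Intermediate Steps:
u = 384
L(d, g) = 384 + g*(d + g) (L(d, g) = (d + g)*g + 384 = g*(d + g) + 384 = 384 + g*(d + g))
(-306791 - 357355)/(L(333, q(-24)) + 357603) = (-306791 - 357355)/((384 + (-24)² + 333*(-24)) + 357603) = -664146/((384 + 576 - 7992) + 357603) = -664146/(-7032 + 357603) = -664146/350571 = -664146*1/350571 = -221382/116857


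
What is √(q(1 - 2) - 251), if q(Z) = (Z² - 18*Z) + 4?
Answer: 2*I*√57 ≈ 15.1*I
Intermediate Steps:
q(Z) = 4 + Z² - 18*Z
√(q(1 - 2) - 251) = √((4 + (1 - 2)² - 18*(1 - 2)) - 251) = √((4 + (-1)² - 18*(-1)) - 251) = √((4 + 1 + 18) - 251) = √(23 - 251) = √(-228) = 2*I*√57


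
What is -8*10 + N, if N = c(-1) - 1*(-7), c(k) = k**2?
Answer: -72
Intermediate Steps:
N = 8 (N = (-1)**2 - 1*(-7) = 1 + 7 = 8)
-8*10 + N = -8*10 + 8 = -80 + 8 = -72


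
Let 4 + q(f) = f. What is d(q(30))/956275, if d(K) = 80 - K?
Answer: 54/956275 ≈ 5.6469e-5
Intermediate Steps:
q(f) = -4 + f
d(q(30))/956275 = (80 - (-4 + 30))/956275 = (80 - 1*26)*(1/956275) = (80 - 26)*(1/956275) = 54*(1/956275) = 54/956275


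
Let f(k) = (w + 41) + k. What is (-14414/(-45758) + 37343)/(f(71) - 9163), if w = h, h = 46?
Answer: -854377704/206025395 ≈ -4.1469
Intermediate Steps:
w = 46
f(k) = 87 + k (f(k) = (46 + 41) + k = 87 + k)
(-14414/(-45758) + 37343)/(f(71) - 9163) = (-14414/(-45758) + 37343)/((87 + 71) - 9163) = (-14414*(-1/45758) + 37343)/(158 - 9163) = (7207/22879 + 37343)/(-9005) = (854377704/22879)*(-1/9005) = -854377704/206025395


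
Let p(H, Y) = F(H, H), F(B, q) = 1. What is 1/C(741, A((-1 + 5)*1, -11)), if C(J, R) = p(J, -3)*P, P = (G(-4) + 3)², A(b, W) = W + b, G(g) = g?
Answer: 1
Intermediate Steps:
p(H, Y) = 1
P = 1 (P = (-4 + 3)² = (-1)² = 1)
C(J, R) = 1 (C(J, R) = 1*1 = 1)
1/C(741, A((-1 + 5)*1, -11)) = 1/1 = 1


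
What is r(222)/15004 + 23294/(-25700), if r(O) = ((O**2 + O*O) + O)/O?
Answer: -84516669/96400700 ≈ -0.87672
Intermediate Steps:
r(O) = (O + 2*O**2)/O (r(O) = ((O**2 + O**2) + O)/O = (2*O**2 + O)/O = (O + 2*O**2)/O)
r(222)/15004 + 23294/(-25700) = (1 + 2*222)/15004 + 23294/(-25700) = (1 + 444)*(1/15004) + 23294*(-1/25700) = 445*(1/15004) - 11647/12850 = 445/15004 - 11647/12850 = -84516669/96400700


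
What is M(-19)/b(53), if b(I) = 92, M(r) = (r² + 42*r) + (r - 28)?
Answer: -121/23 ≈ -5.2609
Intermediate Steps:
M(r) = -28 + r² + 43*r (M(r) = (r² + 42*r) + (-28 + r) = -28 + r² + 43*r)
M(-19)/b(53) = (-28 + (-19)² + 43*(-19))/92 = (-28 + 361 - 817)*(1/92) = -484*1/92 = -121/23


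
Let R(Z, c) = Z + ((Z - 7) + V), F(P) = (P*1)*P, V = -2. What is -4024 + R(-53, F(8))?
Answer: -4139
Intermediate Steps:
F(P) = P**2 (F(P) = P*P = P**2)
R(Z, c) = -9 + 2*Z (R(Z, c) = Z + ((Z - 7) - 2) = Z + ((-7 + Z) - 2) = Z + (-9 + Z) = -9 + 2*Z)
-4024 + R(-53, F(8)) = -4024 + (-9 + 2*(-53)) = -4024 + (-9 - 106) = -4024 - 115 = -4139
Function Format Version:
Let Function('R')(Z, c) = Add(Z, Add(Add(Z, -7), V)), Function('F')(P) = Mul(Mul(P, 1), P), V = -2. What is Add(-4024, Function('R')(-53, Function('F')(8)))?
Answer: -4139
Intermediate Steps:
Function('F')(P) = Pow(P, 2) (Function('F')(P) = Mul(P, P) = Pow(P, 2))
Function('R')(Z, c) = Add(-9, Mul(2, Z)) (Function('R')(Z, c) = Add(Z, Add(Add(Z, -7), -2)) = Add(Z, Add(Add(-7, Z), -2)) = Add(Z, Add(-9, Z)) = Add(-9, Mul(2, Z)))
Add(-4024, Function('R')(-53, Function('F')(8))) = Add(-4024, Add(-9, Mul(2, -53))) = Add(-4024, Add(-9, -106)) = Add(-4024, -115) = -4139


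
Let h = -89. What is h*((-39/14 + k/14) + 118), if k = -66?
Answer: -19669/2 ≈ -9834.5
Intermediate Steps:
h*((-39/14 + k/14) + 118) = -89*((-39/14 - 66/14) + 118) = -89*((-39*1/14 - 66*1/14) + 118) = -89*((-39/14 - 33/7) + 118) = -89*(-15/2 + 118) = -89*221/2 = -19669/2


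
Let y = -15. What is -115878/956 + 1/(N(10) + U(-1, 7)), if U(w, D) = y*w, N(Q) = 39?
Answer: -782057/6453 ≈ -121.19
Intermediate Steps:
U(w, D) = -15*w
-115878/956 + 1/(N(10) + U(-1, 7)) = -115878/956 + 1/(39 - 15*(-1)) = -115878/956 + 1/(39 + 15) = -651*89/478 + 1/54 = -57939/478 + 1/54 = -782057/6453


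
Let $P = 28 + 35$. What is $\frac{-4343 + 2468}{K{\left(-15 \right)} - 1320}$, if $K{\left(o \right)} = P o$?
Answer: $\frac{125}{151} \approx 0.82781$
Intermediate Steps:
$P = 63$
$K{\left(o \right)} = 63 o$
$\frac{-4343 + 2468}{K{\left(-15 \right)} - 1320} = \frac{-4343 + 2468}{63 \left(-15\right) - 1320} = - \frac{1875}{-945 - 1320} = - \frac{1875}{-2265} = \left(-1875\right) \left(- \frac{1}{2265}\right) = \frac{125}{151}$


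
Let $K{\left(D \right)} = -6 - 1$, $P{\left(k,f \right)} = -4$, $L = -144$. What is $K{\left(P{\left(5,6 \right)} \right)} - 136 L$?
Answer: $19577$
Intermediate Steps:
$K{\left(D \right)} = -7$ ($K{\left(D \right)} = -6 - 1 = -7$)
$K{\left(P{\left(5,6 \right)} \right)} - 136 L = -7 - -19584 = -7 + 19584 = 19577$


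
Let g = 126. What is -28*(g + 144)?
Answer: -7560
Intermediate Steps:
-28*(g + 144) = -28*(126 + 144) = -28*270 = -7560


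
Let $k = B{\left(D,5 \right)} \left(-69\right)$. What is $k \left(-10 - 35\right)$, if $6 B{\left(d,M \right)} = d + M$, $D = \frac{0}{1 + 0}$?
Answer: $\frac{5175}{2} \approx 2587.5$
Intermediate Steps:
$D = 0$ ($D = \frac{0}{1} = 0 \cdot 1 = 0$)
$B{\left(d,M \right)} = \frac{M}{6} + \frac{d}{6}$ ($B{\left(d,M \right)} = \frac{d + M}{6} = \frac{M + d}{6} = \frac{M}{6} + \frac{d}{6}$)
$k = - \frac{115}{2}$ ($k = \left(\frac{1}{6} \cdot 5 + \frac{1}{6} \cdot 0\right) \left(-69\right) = \left(\frac{5}{6} + 0\right) \left(-69\right) = \frac{5}{6} \left(-69\right) = - \frac{115}{2} \approx -57.5$)
$k \left(-10 - 35\right) = - \frac{115 \left(-10 - 35\right)}{2} = \left(- \frac{115}{2}\right) \left(-45\right) = \frac{5175}{2}$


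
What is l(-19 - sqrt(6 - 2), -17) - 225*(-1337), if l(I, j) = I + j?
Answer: 300787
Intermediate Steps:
l(-19 - sqrt(6 - 2), -17) - 225*(-1337) = ((-19 - sqrt(6 - 2)) - 17) - 225*(-1337) = ((-19 - sqrt(4)) - 17) + 300825 = ((-19 - 1*2) - 17) + 300825 = ((-19 - 2) - 17) + 300825 = (-21 - 17) + 300825 = -38 + 300825 = 300787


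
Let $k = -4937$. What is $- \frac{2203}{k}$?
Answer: $\frac{2203}{4937} \approx 0.44622$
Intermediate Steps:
$- \frac{2203}{k} = - \frac{2203}{-4937} = \left(-2203\right) \left(- \frac{1}{4937}\right) = \frac{2203}{4937}$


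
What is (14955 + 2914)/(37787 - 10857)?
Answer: 17869/26930 ≈ 0.66354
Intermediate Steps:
(14955 + 2914)/(37787 - 10857) = 17869/26930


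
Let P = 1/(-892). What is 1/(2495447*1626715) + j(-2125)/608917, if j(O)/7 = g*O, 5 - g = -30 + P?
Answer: -1885226802171518082911/2204868917713053772220 ≈ -0.85503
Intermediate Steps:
P = -1/892 ≈ -0.0011211
g = 31221/892 (g = 5 - (-30 - 1/892) = 5 - 1*(-26761/892) = 5 + 26761/892 = 31221/892 ≈ 35.001)
j(O) = 218547*O/892 (j(O) = 7*(31221*O/892) = 218547*O/892)
1/(2495447*1626715) + j(-2125)/608917 = 1/(2495447*1626715) + ((218547/892)*(-2125))/608917 = (1/2495447)*(1/1626715) - 464412375/892*1/608917 = 1/4059381066605 - 464412375/543153964 = -1885226802171518082911/2204868917713053772220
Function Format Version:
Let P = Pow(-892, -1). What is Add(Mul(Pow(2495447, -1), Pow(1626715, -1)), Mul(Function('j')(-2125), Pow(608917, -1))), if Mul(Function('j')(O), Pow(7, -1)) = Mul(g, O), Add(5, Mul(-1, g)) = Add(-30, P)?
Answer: Rational(-1885226802171518082911, 2204868917713053772220) ≈ -0.85503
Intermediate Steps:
P = Rational(-1, 892) ≈ -0.0011211
g = Rational(31221, 892) (g = Add(5, Mul(-1, Add(-30, Rational(-1, 892)))) = Add(5, Mul(-1, Rational(-26761, 892))) = Add(5, Rational(26761, 892)) = Rational(31221, 892) ≈ 35.001)
Function('j')(O) = Mul(Rational(218547, 892), O) (Function('j')(O) = Mul(7, Mul(Rational(31221, 892), O)) = Mul(Rational(218547, 892), O))
Add(Mul(Pow(2495447, -1), Pow(1626715, -1)), Mul(Function('j')(-2125), Pow(608917, -1))) = Add(Mul(Pow(2495447, -1), Pow(1626715, -1)), Mul(Mul(Rational(218547, 892), -2125), Pow(608917, -1))) = Add(Mul(Rational(1, 2495447), Rational(1, 1626715)), Mul(Rational(-464412375, 892), Rational(1, 608917))) = Add(Rational(1, 4059381066605), Rational(-464412375, 543153964)) = Rational(-1885226802171518082911, 2204868917713053772220)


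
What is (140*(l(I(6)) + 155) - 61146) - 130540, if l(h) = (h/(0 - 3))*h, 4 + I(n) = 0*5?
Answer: -512198/3 ≈ -1.7073e+5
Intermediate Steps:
I(n) = -4 (I(n) = -4 + 0*5 = -4 + 0 = -4)
l(h) = -h**2/3 (l(h) = (h/(-3))*h = (-h/3)*h = -h**2/3)
(140*(l(I(6)) + 155) - 61146) - 130540 = (140*(-1/3*(-4)**2 + 155) - 61146) - 130540 = (140*(-1/3*16 + 155) - 61146) - 130540 = (140*(-16/3 + 155) - 61146) - 130540 = (140*(449/3) - 61146) - 130540 = (62860/3 - 61146) - 130540 = -120578/3 - 130540 = -512198/3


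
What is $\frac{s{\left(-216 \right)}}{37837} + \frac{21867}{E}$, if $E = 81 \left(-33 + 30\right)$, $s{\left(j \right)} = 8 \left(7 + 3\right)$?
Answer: $- \frac{275787413}{3064797} \approx -89.986$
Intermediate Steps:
$s{\left(j \right)} = 80$ ($s{\left(j \right)} = 8 \cdot 10 = 80$)
$E = -243$ ($E = 81 \left(-3\right) = -243$)
$\frac{s{\left(-216 \right)}}{37837} + \frac{21867}{E} = \frac{80}{37837} + \frac{21867}{-243} = 80 \cdot \frac{1}{37837} + 21867 \left(- \frac{1}{243}\right) = \frac{80}{37837} - \frac{7289}{81} = - \frac{275787413}{3064797}$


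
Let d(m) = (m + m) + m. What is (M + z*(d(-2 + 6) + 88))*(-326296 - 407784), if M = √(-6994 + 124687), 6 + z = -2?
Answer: 587264000 - 6606720*√1453 ≈ 3.3543e+8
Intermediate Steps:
z = -8 (z = -6 - 2 = -8)
M = 9*√1453 (M = √117693 = 9*√1453 ≈ 343.06)
d(m) = 3*m (d(m) = 2*m + m = 3*m)
(M + z*(d(-2 + 6) + 88))*(-326296 - 407784) = (9*√1453 - 8*(3*(-2 + 6) + 88))*(-326296 - 407784) = (9*√1453 - 8*(3*4 + 88))*(-734080) = (9*√1453 - 8*(12 + 88))*(-734080) = (9*√1453 - 8*100)*(-734080) = (9*√1453 - 800)*(-734080) = (-800 + 9*√1453)*(-734080) = 587264000 - 6606720*√1453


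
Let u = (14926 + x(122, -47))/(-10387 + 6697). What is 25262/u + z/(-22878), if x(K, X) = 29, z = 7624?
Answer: -71090916992/11404683 ≈ -6233.5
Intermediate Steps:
u = -997/246 (u = (14926 + 29)/(-10387 + 6697) = 14955/(-3690) = 14955*(-1/3690) = -997/246 ≈ -4.0528)
25262/u + z/(-22878) = 25262/(-997/246) + 7624/(-22878) = 25262*(-246/997) + 7624*(-1/22878) = -6214452/997 - 3812/11439 = -71090916992/11404683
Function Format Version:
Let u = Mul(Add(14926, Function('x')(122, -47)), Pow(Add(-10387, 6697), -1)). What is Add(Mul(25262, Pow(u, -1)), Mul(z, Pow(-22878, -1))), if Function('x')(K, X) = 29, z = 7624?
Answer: Rational(-71090916992, 11404683) ≈ -6233.5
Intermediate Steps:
u = Rational(-997, 246) (u = Mul(Add(14926, 29), Pow(Add(-10387, 6697), -1)) = Mul(14955, Pow(-3690, -1)) = Mul(14955, Rational(-1, 3690)) = Rational(-997, 246) ≈ -4.0528)
Add(Mul(25262, Pow(u, -1)), Mul(z, Pow(-22878, -1))) = Add(Mul(25262, Pow(Rational(-997, 246), -1)), Mul(7624, Pow(-22878, -1))) = Add(Mul(25262, Rational(-246, 997)), Mul(7624, Rational(-1, 22878))) = Add(Rational(-6214452, 997), Rational(-3812, 11439)) = Rational(-71090916992, 11404683)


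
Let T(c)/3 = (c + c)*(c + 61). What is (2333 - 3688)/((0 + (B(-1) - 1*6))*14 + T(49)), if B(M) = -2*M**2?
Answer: -1355/32228 ≈ -0.042044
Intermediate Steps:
T(c) = 6*c*(61 + c) (T(c) = 3*((c + c)*(c + 61)) = 3*((2*c)*(61 + c)) = 3*(2*c*(61 + c)) = 6*c*(61 + c))
(2333 - 3688)/((0 + (B(-1) - 1*6))*14 + T(49)) = (2333 - 3688)/((0 + (-2*(-1)**2 - 1*6))*14 + 6*49*(61 + 49)) = -1355/((0 + (-2*1 - 6))*14 + 6*49*110) = -1355/((0 + (-2 - 6))*14 + 32340) = -1355/((0 - 8)*14 + 32340) = -1355/(-8*14 + 32340) = -1355/(-112 + 32340) = -1355/32228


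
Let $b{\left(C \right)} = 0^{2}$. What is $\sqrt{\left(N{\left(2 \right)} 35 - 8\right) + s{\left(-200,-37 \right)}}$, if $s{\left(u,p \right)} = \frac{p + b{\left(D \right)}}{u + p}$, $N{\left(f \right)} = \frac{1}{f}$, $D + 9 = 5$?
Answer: $\frac{\sqrt{2169498}}{474} \approx 3.1074$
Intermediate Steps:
$D = -4$ ($D = -9 + 5 = -4$)
$b{\left(C \right)} = 0$
$s{\left(u,p \right)} = \frac{p}{p + u}$ ($s{\left(u,p \right)} = \frac{p + 0}{u + p} = \frac{p}{p + u}$)
$\sqrt{\left(N{\left(2 \right)} 35 - 8\right) + s{\left(-200,-37 \right)}} = \sqrt{\left(\frac{1}{2} \cdot 35 - 8\right) - \frac{37}{-37 - 200}} = \sqrt{\left(\frac{1}{2} \cdot 35 - 8\right) - \frac{37}{-237}} = \sqrt{\left(\frac{35}{2} - 8\right) - - \frac{37}{237}} = \sqrt{\frac{19}{2} + \frac{37}{237}} = \sqrt{\frac{4577}{474}} = \frac{\sqrt{2169498}}{474}$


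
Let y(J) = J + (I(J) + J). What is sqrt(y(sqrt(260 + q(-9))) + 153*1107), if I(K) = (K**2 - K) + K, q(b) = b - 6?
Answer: sqrt(169616 + 14*sqrt(5)) ≈ 411.88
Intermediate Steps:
q(b) = -6 + b
I(K) = K**2
y(J) = J**2 + 2*J (y(J) = J + (J**2 + J) = J + (J + J**2) = J**2 + 2*J)
sqrt(y(sqrt(260 + q(-9))) + 153*1107) = sqrt(sqrt(260 + (-6 - 9))*(2 + sqrt(260 + (-6 - 9))) + 153*1107) = sqrt(sqrt(260 - 15)*(2 + sqrt(260 - 15)) + 169371) = sqrt(sqrt(245)*(2 + sqrt(245)) + 169371) = sqrt((7*sqrt(5))*(2 + 7*sqrt(5)) + 169371) = sqrt(7*sqrt(5)*(2 + 7*sqrt(5)) + 169371) = sqrt(169371 + 7*sqrt(5)*(2 + 7*sqrt(5)))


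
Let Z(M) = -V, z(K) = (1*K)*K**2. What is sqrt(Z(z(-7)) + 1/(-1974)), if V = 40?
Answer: 281*I*sqrt(1974)/1974 ≈ 6.3246*I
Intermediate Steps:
z(K) = K**3 (z(K) = K*K**2 = K**3)
Z(M) = -40 (Z(M) = -1*40 = -40)
sqrt(Z(z(-7)) + 1/(-1974)) = sqrt(-40 + 1/(-1974)) = sqrt(-40 - 1/1974) = sqrt(-78961/1974) = 281*I*sqrt(1974)/1974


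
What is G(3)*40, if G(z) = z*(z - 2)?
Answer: 120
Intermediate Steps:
G(z) = z*(-2 + z)
G(3)*40 = (3*(-2 + 3))*40 = (3*1)*40 = 3*40 = 120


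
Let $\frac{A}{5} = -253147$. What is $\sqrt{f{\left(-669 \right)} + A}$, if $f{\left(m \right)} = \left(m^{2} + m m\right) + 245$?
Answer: $24 i \sqrt{643} \approx 608.58 i$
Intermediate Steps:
$A = -1265735$ ($A = 5 \left(-253147\right) = -1265735$)
$f{\left(m \right)} = 245 + 2 m^{2}$ ($f{\left(m \right)} = \left(m^{2} + m^{2}\right) + 245 = 2 m^{2} + 245 = 245 + 2 m^{2}$)
$\sqrt{f{\left(-669 \right)} + A} = \sqrt{\left(245 + 2 \left(-669\right)^{2}\right) - 1265735} = \sqrt{\left(245 + 2 \cdot 447561\right) - 1265735} = \sqrt{\left(245 + 895122\right) - 1265735} = \sqrt{895367 - 1265735} = \sqrt{-370368} = 24 i \sqrt{643}$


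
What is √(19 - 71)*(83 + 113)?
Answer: 392*I*√13 ≈ 1413.4*I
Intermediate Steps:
√(19 - 71)*(83 + 113) = √(-52)*196 = (2*I*√13)*196 = 392*I*√13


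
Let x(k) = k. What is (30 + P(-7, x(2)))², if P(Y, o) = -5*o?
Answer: 400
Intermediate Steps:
(30 + P(-7, x(2)))² = (30 - 5*2)² = (30 - 10)² = 20² = 400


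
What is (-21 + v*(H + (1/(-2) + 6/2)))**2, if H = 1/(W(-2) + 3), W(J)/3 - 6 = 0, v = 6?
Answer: 1600/49 ≈ 32.653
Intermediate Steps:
W(J) = 18 (W(J) = 18 + 3*0 = 18 + 0 = 18)
H = 1/21 (H = 1/(18 + 3) = 1/21 ≈ 0.047619)
(-21 + v*(H + (1/(-2) + 6/2)))**2 = (-21 + 6*(1/21 + (1/(-2) + 6/2)))**2 = (-21 + 6*(1/21 + (1*(-1/2) + 6*(1/2))))**2 = (-21 + 6*(1/21 + (-1/2 + 3)))**2 = (-21 + 6*(1/21 + 5/2))**2 = (-21 + 6*(107/42))**2 = (-21 + 107/7)**2 = (-40/7)**2 = 1600/49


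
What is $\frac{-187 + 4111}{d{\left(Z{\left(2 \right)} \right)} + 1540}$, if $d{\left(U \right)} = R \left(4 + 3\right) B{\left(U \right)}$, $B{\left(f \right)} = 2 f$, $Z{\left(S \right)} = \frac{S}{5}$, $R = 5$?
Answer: $\frac{981}{392} \approx 2.5026$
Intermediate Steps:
$Z{\left(S \right)} = \frac{S}{5}$ ($Z{\left(S \right)} = S \frac{1}{5} = \frac{S}{5}$)
$d{\left(U \right)} = 70 U$ ($d{\left(U \right)} = 5 \left(4 + 3\right) 2 U = 5 \cdot 7 \cdot 2 U = 35 \cdot 2 U = 70 U$)
$\frac{-187 + 4111}{d{\left(Z{\left(2 \right)} \right)} + 1540} = \frac{-187 + 4111}{70 \cdot \frac{1}{5} \cdot 2 + 1540} = \frac{3924}{70 \cdot \frac{2}{5} + 1540} = \frac{3924}{28 + 1540} = \frac{3924}{1568} = 3924 \cdot \frac{1}{1568} = \frac{981}{392}$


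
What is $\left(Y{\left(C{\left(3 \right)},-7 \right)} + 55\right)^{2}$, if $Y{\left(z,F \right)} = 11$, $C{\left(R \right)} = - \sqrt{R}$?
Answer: $4356$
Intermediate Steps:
$\left(Y{\left(C{\left(3 \right)},-7 \right)} + 55\right)^{2} = \left(11 + 55\right)^{2} = 66^{2} = 4356$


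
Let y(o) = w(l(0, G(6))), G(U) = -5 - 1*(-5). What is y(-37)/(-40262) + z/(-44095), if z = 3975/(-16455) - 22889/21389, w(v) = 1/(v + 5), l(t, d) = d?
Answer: 1032229715989/41656406191738370 ≈ 2.4780e-5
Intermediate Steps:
G(U) = 0 (G(U) = -5 + 5 = 0)
w(v) = 1/(5 + v)
y(o) = 1/5 (y(o) = 1/(5 + 0) = 1/5)
z = -30777318/23463733 (z = 3975*(-1/16455) - 22889*1/21389 = -265/1097 - 22889/21389 = -30777318/23463733 ≈ -1.3117)
y(-37)/(-40262) + z/(-44095) = (1/5)/(-40262) - 30777318/23463733/(-44095) = (1/5)*(-1/40262) - 30777318/23463733*(-1/44095) = -1/201310 + 30777318/1034633306635 = 1032229715989/41656406191738370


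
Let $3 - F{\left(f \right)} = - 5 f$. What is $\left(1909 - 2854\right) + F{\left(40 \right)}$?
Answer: $-742$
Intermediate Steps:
$F{\left(f \right)} = 3 + 5 f$ ($F{\left(f \right)} = 3 - - 5 f = 3 + 5 f$)
$\left(1909 - 2854\right) + F{\left(40 \right)} = \left(1909 - 2854\right) + \left(3 + 5 \cdot 40\right) = -945 + \left(3 + 200\right) = -945 + 203 = -742$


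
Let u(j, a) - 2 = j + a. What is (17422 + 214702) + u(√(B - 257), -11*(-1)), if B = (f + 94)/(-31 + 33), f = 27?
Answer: 232137 + I*√786/2 ≈ 2.3214e+5 + 14.018*I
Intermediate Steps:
B = 121/2 (B = (27 + 94)/(-31 + 33) = 121/2 ≈ 60.500)
u(j, a) = 2 + a + j (u(j, a) = 2 + (j + a) = 2 + (a + j) = 2 + a + j)
(17422 + 214702) + u(√(B - 257), -11*(-1)) = (17422 + 214702) + (2 - 11*(-1) + √(121/2 - 257)) = 232124 + (2 + 11 + √(-393/2)) = 232124 + (2 + 11 + I*√786/2) = 232124 + (13 + I*√786/2) = 232137 + I*√786/2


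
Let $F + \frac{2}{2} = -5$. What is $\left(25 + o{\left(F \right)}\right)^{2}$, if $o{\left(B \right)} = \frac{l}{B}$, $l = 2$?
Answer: $\frac{5476}{9} \approx 608.44$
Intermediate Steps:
$F = -6$ ($F = -1 - 5 = -6$)
$o{\left(B \right)} = \frac{2}{B}$
$\left(25 + o{\left(F \right)}\right)^{2} = \left(25 + \frac{2}{-6}\right)^{2} = \left(25 + 2 \left(- \frac{1}{6}\right)\right)^{2} = \left(25 - \frac{1}{3}\right)^{2} = \left(\frac{74}{3}\right)^{2} = \frac{5476}{9}$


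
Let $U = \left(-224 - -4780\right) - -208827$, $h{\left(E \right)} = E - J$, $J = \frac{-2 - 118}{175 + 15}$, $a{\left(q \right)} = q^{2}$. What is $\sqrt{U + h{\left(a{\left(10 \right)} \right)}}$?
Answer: $\frac{\sqrt{77067591}}{19} \approx 462.04$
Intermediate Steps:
$J = - \frac{12}{19}$ ($J = - \frac{120}{190} = \left(-120\right) \frac{1}{190} = - \frac{12}{19} \approx -0.63158$)
$h{\left(E \right)} = \frac{12}{19} + E$ ($h{\left(E \right)} = E - - \frac{12}{19} = E + \frac{12}{19} = \frac{12}{19} + E$)
$U = 213383$ ($U = \left(-224 + 4780\right) + 208827 = 4556 + 208827 = 213383$)
$\sqrt{U + h{\left(a{\left(10 \right)} \right)}} = \sqrt{213383 + \left(\frac{12}{19} + 10^{2}\right)} = \sqrt{213383 + \left(\frac{12}{19} + 100\right)} = \sqrt{213383 + \frac{1912}{19}} = \sqrt{\frac{4056189}{19}} = \frac{\sqrt{77067591}}{19}$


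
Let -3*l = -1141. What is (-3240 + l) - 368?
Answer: -9683/3 ≈ -3227.7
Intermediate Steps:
l = 1141/3 (l = -⅓*(-1141) = 1141/3 ≈ 380.33)
(-3240 + l) - 368 = (-3240 + 1141/3) - 368 = -8579/3 - 368 = -9683/3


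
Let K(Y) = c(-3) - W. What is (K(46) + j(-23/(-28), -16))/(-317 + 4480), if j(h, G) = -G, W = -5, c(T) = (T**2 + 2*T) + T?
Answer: 21/4163 ≈ 0.0050444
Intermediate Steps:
c(T) = T**2 + 3*T
K(Y) = 5 (K(Y) = -3*(3 - 3) - 1*(-5) = -3*0 + 5 = 0 + 5 = 5)
(K(46) + j(-23/(-28), -16))/(-317 + 4480) = (5 - 1*(-16))/(-317 + 4480) = (5 + 16)/4163 = 21*(1/4163) = 21/4163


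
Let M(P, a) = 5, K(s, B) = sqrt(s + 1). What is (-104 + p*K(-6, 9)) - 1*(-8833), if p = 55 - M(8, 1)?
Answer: 8729 + 50*I*sqrt(5) ≈ 8729.0 + 111.8*I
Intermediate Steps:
K(s, B) = sqrt(1 + s)
p = 50 (p = 55 - 1*5 = 55 - 5 = 50)
(-104 + p*K(-6, 9)) - 1*(-8833) = (-104 + 50*sqrt(1 - 6)) - 1*(-8833) = (-104 + 50*sqrt(-5)) + 8833 = (-104 + 50*(I*sqrt(5))) + 8833 = (-104 + 50*I*sqrt(5)) + 8833 = 8729 + 50*I*sqrt(5)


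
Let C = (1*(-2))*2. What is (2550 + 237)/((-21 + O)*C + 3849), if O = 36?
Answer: 929/1263 ≈ 0.73555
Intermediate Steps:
C = -4 (C = -2*2 = -4)
(2550 + 237)/((-21 + O)*C + 3849) = (2550 + 237)/((-21 + 36)*(-4) + 3849) = 2787/(15*(-4) + 3849) = 2787/(-60 + 3849) = 2787/3789 = 2787*(1/3789) = 929/1263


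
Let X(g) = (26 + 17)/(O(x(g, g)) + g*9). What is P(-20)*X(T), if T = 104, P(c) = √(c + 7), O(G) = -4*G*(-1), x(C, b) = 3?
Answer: 43*I*√13/948 ≈ 0.16354*I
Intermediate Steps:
O(G) = 4*G
P(c) = √(7 + c)
X(g) = 43/(12 + 9*g) (X(g) = (26 + 17)/(4*3 + g*9) = 43/(12 + 9*g))
P(-20)*X(T) = √(7 - 20)*(43/(3*(4 + 3*104))) = √(-13)*(43/(3*(4 + 312))) = (I*√13)*((43/3)/316) = (I*√13)*((43/3)*(1/316)) = (I*√13)*(43/948) = 43*I*√13/948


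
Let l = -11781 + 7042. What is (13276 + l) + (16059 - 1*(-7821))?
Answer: 32417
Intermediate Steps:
l = -4739
(13276 + l) + (16059 - 1*(-7821)) = (13276 - 4739) + (16059 - 1*(-7821)) = 8537 + (16059 + 7821) = 8537 + 23880 = 32417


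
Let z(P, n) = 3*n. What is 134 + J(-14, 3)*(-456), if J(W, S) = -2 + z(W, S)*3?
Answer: -11266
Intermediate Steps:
J(W, S) = -2 + 9*S (J(W, S) = -2 + (3*S)*3 = -2 + 9*S)
134 + J(-14, 3)*(-456) = 134 + (-2 + 9*3)*(-456) = 134 + (-2 + 27)*(-456) = 134 + 25*(-456) = 134 - 11400 = -11266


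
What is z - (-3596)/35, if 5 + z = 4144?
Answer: 148461/35 ≈ 4241.7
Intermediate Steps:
z = 4139 (z = -5 + 4144 = 4139)
z - (-3596)/35 = 4139 - (-3596)/35 = 4139 - 1*(-3596/35) = 4139 + 3596/35 = 148461/35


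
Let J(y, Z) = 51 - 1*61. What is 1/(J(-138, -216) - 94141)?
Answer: -1/94151 ≈ -1.0621e-5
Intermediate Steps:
J(y, Z) = -10 (J(y, Z) = 51 - 61 = -10)
1/(J(-138, -216) - 94141) = 1/(-10 - 94141) = 1/(-94151) = -1/94151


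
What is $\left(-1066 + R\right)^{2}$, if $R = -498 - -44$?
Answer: $2310400$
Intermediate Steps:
$R = -454$ ($R = -498 + 44 = -454$)
$\left(-1066 + R\right)^{2} = \left(-1066 - 454\right)^{2} = \left(-1520\right)^{2} = 2310400$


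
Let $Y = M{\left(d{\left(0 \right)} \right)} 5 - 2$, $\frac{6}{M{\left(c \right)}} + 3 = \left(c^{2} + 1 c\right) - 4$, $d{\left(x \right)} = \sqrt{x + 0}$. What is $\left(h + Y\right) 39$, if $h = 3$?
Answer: $- \frac{897}{7} \approx -128.14$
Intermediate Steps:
$d{\left(x \right)} = \sqrt{x}$
$M{\left(c \right)} = \frac{6}{-7 + c + c^{2}}$ ($M{\left(c \right)} = \frac{6}{-3 - \left(4 - c - c^{2}\right)} = \frac{6}{-3 + \left(-4 + c + c^{2}\right)} = \frac{6}{-7 + c + c^{2}}$)
$Y = - \frac{44}{7}$ ($Y = \frac{6}{-7 + \sqrt{0} + \left(\sqrt{0}\right)^{2}} \cdot 5 - 2 = \frac{6}{-7 + 0 + 0^{2}} \cdot 5 - 2 = \frac{6}{-7 + 0 + 0} \cdot 5 - 2 = \frac{6}{-7} \cdot 5 - 2 = 6 \left(- \frac{1}{7}\right) 5 - 2 = \left(- \frac{6}{7}\right) 5 - 2 = - \frac{30}{7} - 2 = - \frac{44}{7} \approx -6.2857$)
$\left(h + Y\right) 39 = \left(3 - \frac{44}{7}\right) 39 = \left(- \frac{23}{7}\right) 39 = - \frac{897}{7}$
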